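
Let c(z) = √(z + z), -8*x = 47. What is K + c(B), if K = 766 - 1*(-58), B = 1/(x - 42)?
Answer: 824 + 4*I*√383/383 ≈ 824.0 + 0.20439*I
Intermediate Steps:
x = -47/8 (x = -⅛*47 = -47/8 ≈ -5.8750)
B = -8/383 (B = 1/(-47/8 - 42) = 1/(-383/8) = -8/383 ≈ -0.020888)
c(z) = √2*√z (c(z) = √(2*z) = √2*√z)
K = 824 (K = 766 + 58 = 824)
K + c(B) = 824 + √2*√(-8/383) = 824 + √2*(2*I*√766/383) = 824 + 4*I*√383/383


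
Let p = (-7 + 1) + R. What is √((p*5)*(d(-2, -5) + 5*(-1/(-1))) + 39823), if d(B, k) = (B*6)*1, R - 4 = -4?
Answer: 7*√817 ≈ 200.08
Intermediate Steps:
R = 0 (R = 4 - 4 = 0)
d(B, k) = 6*B (d(B, k) = (6*B)*1 = 6*B)
p = -6 (p = (-7 + 1) + 0 = -6 + 0 = -6)
√((p*5)*(d(-2, -5) + 5*(-1/(-1))) + 39823) = √((-6*5)*(6*(-2) + 5*(-1/(-1))) + 39823) = √(-30*(-12 + 5*(-1*(-1))) + 39823) = √(-30*(-12 + 5*1) + 39823) = √(-30*(-12 + 5) + 39823) = √(-30*(-7) + 39823) = √(210 + 39823) = √40033 = 7*√817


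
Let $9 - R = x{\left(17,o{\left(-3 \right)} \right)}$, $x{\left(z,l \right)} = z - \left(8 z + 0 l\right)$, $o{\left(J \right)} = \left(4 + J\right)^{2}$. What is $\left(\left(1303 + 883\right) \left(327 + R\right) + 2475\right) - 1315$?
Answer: $995790$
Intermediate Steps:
$x{\left(z,l \right)} = - 7 z$ ($x{\left(z,l \right)} = z - \left(8 z + 0\right) = z - 8 z = - 7 z$)
$R = 128$ ($R = 9 - \left(-7\right) 17 = 9 - -119 = 9 + 119 = 128$)
$\left(\left(1303 + 883\right) \left(327 + R\right) + 2475\right) - 1315 = \left(\left(1303 + 883\right) \left(327 + 128\right) + 2475\right) - 1315 = \left(2186 \cdot 455 + 2475\right) - 1315 = \left(994630 + 2475\right) - 1315 = 997105 - 1315 = 995790$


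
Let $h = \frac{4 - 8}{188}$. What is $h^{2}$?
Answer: $\frac{1}{2209} \approx 0.00045269$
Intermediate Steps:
$h = - \frac{1}{47}$ ($h = \left(-4\right) \frac{1}{188} = - \frac{1}{47} \approx -0.021277$)
$h^{2} = \left(- \frac{1}{47}\right)^{2} = \frac{1}{2209}$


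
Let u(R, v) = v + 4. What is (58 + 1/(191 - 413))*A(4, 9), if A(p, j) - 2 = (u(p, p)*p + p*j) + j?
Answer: 1017125/222 ≈ 4581.6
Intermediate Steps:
u(R, v) = 4 + v
A(p, j) = 2 + j + j*p + p*(4 + p) (A(p, j) = 2 + (((4 + p)*p + p*j) + j) = 2 + ((p*(4 + p) + j*p) + j) = 2 + ((j*p + p*(4 + p)) + j) = 2 + (j + j*p + p*(4 + p)) = 2 + j + j*p + p*(4 + p))
(58 + 1/(191 - 413))*A(4, 9) = (58 + 1/(191 - 413))*(2 + 9 + 9*4 + 4*(4 + 4)) = (58 + 1/(-222))*(2 + 9 + 36 + 4*8) = (58 - 1/222)*(2 + 9 + 36 + 32) = (12875/222)*79 = 1017125/222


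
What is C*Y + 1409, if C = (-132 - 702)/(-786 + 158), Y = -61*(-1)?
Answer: 467863/314 ≈ 1490.0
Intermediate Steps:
Y = 61
C = 417/314 (C = -834/(-628) = -834*(-1/628) = 417/314 ≈ 1.3280)
C*Y + 1409 = (417/314)*61 + 1409 = 25437/314 + 1409 = 467863/314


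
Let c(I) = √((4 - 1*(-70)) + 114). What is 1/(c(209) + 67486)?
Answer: 33743/2277180004 - √47/2277180004 ≈ 1.4815e-5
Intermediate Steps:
c(I) = 2*√47 (c(I) = √((4 + 70) + 114) = √(74 + 114) = √188 = 2*√47)
1/(c(209) + 67486) = 1/(2*√47 + 67486) = 1/(67486 + 2*√47)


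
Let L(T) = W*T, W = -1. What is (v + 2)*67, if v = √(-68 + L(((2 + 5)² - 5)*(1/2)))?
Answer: 134 + 201*I*√10 ≈ 134.0 + 635.62*I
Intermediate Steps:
L(T) = -T
v = 3*I*√10 (v = √(-68 - ((2 + 5)² - 5)*1/2) = √(-68 - (7² - 5)*1*(½)) = √(-68 - (49 - 5)/2) = √(-68 - 44/2) = √(-68 - 1*22) = √(-68 - 22) = √(-90) = 3*I*√10 ≈ 9.4868*I)
(v + 2)*67 = (3*I*√10 + 2)*67 = (2 + 3*I*√10)*67 = 134 + 201*I*√10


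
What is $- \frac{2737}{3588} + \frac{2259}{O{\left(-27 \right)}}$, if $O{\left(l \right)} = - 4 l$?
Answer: $\frac{262}{13} \approx 20.154$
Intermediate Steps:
$- \frac{2737}{3588} + \frac{2259}{O{\left(-27 \right)}} = - \frac{2737}{3588} + \frac{2259}{\left(-4\right) \left(-27\right)} = \left(-2737\right) \frac{1}{3588} + \frac{2259}{108} = - \frac{119}{156} + 2259 \cdot \frac{1}{108} = - \frac{119}{156} + \frac{251}{12} = \frac{262}{13}$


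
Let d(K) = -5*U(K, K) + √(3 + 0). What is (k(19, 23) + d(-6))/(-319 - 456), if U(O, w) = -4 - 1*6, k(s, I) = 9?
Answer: -59/775 - √3/775 ≈ -0.078364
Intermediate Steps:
U(O, w) = -10 (U(O, w) = -4 - 6 = -10)
d(K) = 50 + √3 (d(K) = -5*(-10) + √(3 + 0) = 50 + √3)
(k(19, 23) + d(-6))/(-319 - 456) = (9 + (50 + √3))/(-319 - 456) = (59 + √3)/(-775) = (59 + √3)*(-1/775) = -59/775 - √3/775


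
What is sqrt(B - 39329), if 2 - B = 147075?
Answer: I*sqrt(186402) ≈ 431.74*I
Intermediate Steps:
B = -147073 (B = 2 - 1*147075 = 2 - 147075 = -147073)
sqrt(B - 39329) = sqrt(-147073 - 39329) = sqrt(-186402) = I*sqrt(186402)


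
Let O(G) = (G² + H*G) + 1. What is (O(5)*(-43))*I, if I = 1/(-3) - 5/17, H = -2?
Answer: 22016/51 ≈ 431.69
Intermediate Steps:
O(G) = 1 + G² - 2*G (O(G) = (G² - 2*G) + 1 = 1 + G² - 2*G)
I = -32/51 (I = 1*(-⅓) - 5*1/17 = -⅓ - 5/17 = -32/51 ≈ -0.62745)
(O(5)*(-43))*I = ((1 + 5² - 2*5)*(-43))*(-32/51) = ((1 + 25 - 10)*(-43))*(-32/51) = (16*(-43))*(-32/51) = -688*(-32/51) = 22016/51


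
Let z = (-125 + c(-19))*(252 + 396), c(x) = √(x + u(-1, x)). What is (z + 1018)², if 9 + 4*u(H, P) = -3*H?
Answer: 6388512292 - 51828336*I*√82 ≈ 6.3885e+9 - 4.6933e+8*I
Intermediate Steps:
u(H, P) = -9/4 - 3*H/4 (u(H, P) = -9/4 + (-3*H)/4 = -9/4 - 3*H/4)
c(x) = √(-3/2 + x) (c(x) = √(x + (-9/4 - ¾*(-1))) = √(x + (-9/4 + ¾)) = √(x - 3/2) = √(-3/2 + x))
z = -81000 + 324*I*√82 (z = (-125 + √(-6 + 4*(-19))/2)*(252 + 396) = (-125 + √(-6 - 76)/2)*648 = (-125 + √(-82)/2)*648 = (-125 + (I*√82)/2)*648 = (-125 + I*√82/2)*648 = -81000 + 324*I*√82 ≈ -81000.0 + 2933.9*I)
(z + 1018)² = ((-81000 + 324*I*√82) + 1018)² = (-79982 + 324*I*√82)²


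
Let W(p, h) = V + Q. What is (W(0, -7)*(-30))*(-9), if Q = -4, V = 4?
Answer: 0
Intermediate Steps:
W(p, h) = 0 (W(p, h) = 4 - 4 = 0)
(W(0, -7)*(-30))*(-9) = (0*(-30))*(-9) = 0*(-9) = 0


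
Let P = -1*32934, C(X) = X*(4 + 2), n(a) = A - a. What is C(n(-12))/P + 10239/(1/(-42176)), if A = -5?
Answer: -2370370111303/5489 ≈ -4.3184e+8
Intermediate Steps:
n(a) = -5 - a
C(X) = 6*X (C(X) = X*6 = 6*X)
P = -32934
C(n(-12))/P + 10239/(1/(-42176)) = (6*(-5 - 1*(-12)))/(-32934) + 10239/(1/(-42176)) = (6*(-5 + 12))*(-1/32934) + 10239/(-1/42176) = (6*7)*(-1/32934) + 10239*(-42176) = 42*(-1/32934) - 431840064 = -7/5489 - 431840064 = -2370370111303/5489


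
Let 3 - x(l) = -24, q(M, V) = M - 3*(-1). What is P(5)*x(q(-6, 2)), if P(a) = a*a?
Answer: 675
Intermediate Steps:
q(M, V) = 3 + M (q(M, V) = M + 3 = 3 + M)
x(l) = 27 (x(l) = 3 - 1*(-24) = 3 + 24 = 27)
P(a) = a²
P(5)*x(q(-6, 2)) = 5²*27 = 25*27 = 675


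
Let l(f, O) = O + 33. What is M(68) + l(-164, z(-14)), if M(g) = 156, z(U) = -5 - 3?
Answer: 181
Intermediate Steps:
z(U) = -8
l(f, O) = 33 + O
M(68) + l(-164, z(-14)) = 156 + (33 - 8) = 156 + 25 = 181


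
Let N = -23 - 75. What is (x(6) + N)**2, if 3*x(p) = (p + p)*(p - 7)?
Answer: 10404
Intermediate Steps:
x(p) = 2*p*(-7 + p)/3 (x(p) = ((p + p)*(p - 7))/3 = ((2*p)*(-7 + p))/3 = (2*p*(-7 + p))/3 = 2*p*(-7 + p)/3)
N = -98
(x(6) + N)**2 = ((2/3)*6*(-7 + 6) - 98)**2 = ((2/3)*6*(-1) - 98)**2 = (-4 - 98)**2 = (-102)**2 = 10404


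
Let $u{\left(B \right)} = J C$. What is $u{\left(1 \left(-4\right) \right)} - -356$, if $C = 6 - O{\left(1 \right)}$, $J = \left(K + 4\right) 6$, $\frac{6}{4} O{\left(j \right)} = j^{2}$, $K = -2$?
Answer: $420$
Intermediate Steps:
$O{\left(j \right)} = \frac{2 j^{2}}{3}$
$J = 12$ ($J = \left(-2 + 4\right) 6 = 2 \cdot 6 = 12$)
$C = \frac{16}{3}$ ($C = 6 - \frac{2 \cdot 1^{2}}{3} = 6 - \frac{2}{3} \cdot 1 = 6 - \frac{2}{3} = \frac{16}{3} \approx 5.3333$)
$u{\left(B \right)} = 64$ ($u{\left(B \right)} = 12 \cdot \frac{16}{3} = 64$)
$u{\left(1 \left(-4\right) \right)} - -356 = 64 - -356 = 64 + 356 = 420$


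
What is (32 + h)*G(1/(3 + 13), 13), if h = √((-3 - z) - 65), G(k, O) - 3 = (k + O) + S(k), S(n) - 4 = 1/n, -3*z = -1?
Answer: 1154 + 577*I*√615/48 ≈ 1154.0 + 298.11*I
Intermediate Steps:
z = ⅓ (z = -⅓*(-1) = ⅓ ≈ 0.33333)
S(n) = 4 + 1/n
G(k, O) = 7 + O + k + 1/k (G(k, O) = 3 + ((k + O) + (4 + 1/k)) = 3 + ((O + k) + (4 + 1/k)) = 3 + (4 + O + k + 1/k) = 7 + O + k + 1/k)
h = I*√615/3 (h = √((-3 - 1*⅓) - 65) = √((-3 - ⅓) - 65) = √(-10/3 - 65) = √(-205/3) = I*√615/3 ≈ 8.2664*I)
(32 + h)*G(1/(3 + 13), 13) = (32 + I*√615/3)*(7 + 13 + 1/(3 + 13) + 1/(1/(3 + 13))) = (32 + I*√615/3)*(7 + 13 + 1/16 + 1/(1/16)) = (32 + I*√615/3)*(7 + 13 + 1/16 + 16) = (32 + I*√615/3)*(577/16) = 1154 + 577*I*√615/48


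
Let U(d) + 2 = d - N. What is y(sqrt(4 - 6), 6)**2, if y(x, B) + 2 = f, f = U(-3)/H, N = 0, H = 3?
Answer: 121/9 ≈ 13.444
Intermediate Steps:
U(d) = -2 + d (U(d) = -2 + (d - 1*0) = -2 + (d + 0) = -2 + d)
f = -5/3 (f = (-2 - 3)/3 = -5*1/3 = -5/3 ≈ -1.6667)
y(x, B) = -11/3 (y(x, B) = -2 - 5/3 = -11/3)
y(sqrt(4 - 6), 6)**2 = (-11/3)**2 = 121/9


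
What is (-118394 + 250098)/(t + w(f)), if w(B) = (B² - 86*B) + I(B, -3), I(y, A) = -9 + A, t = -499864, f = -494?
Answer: -32926/53339 ≈ -0.61730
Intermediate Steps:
w(B) = -12 + B² - 86*B (w(B) = (B² - 86*B) + (-9 - 3) = (B² - 86*B) - 12 = -12 + B² - 86*B)
(-118394 + 250098)/(t + w(f)) = (-118394 + 250098)/(-499864 + (-12 + (-494)² - 86*(-494))) = 131704/(-499864 + (-12 + 244036 + 42484)) = 131704/(-499864 + 286508) = 131704/(-213356) = 131704*(-1/213356) = -32926/53339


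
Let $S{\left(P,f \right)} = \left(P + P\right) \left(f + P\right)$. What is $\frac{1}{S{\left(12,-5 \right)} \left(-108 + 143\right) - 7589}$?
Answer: $- \frac{1}{1709} \approx -0.00058514$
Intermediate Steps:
$S{\left(P,f \right)} = 2 P \left(P + f\right)$
$\frac{1}{S{\left(12,-5 \right)} \left(-108 + 143\right) - 7589} = \frac{1}{2 \cdot 12 \left(12 - 5\right) \left(-108 + 143\right) - 7589} = \frac{1}{2 \cdot 12 \cdot 7 \cdot 35 - 7589} = \frac{1}{168 \cdot 35 - 7589} = \frac{1}{5880 - 7589} = \frac{1}{-1709} = - \frac{1}{1709}$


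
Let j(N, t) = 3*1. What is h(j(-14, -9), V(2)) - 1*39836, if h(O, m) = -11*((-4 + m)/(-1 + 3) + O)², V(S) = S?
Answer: -39880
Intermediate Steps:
j(N, t) = 3
h(O, m) = -11*(-2 + O + m/2)² (h(O, m) = -11*((-4 + m)/2 + O)² = -11*((-4 + m)*(½) + O)² = -11*((-2 + m/2) + O)² = -11*(-2 + O + m/2)²)
h(j(-14, -9), V(2)) - 1*39836 = -11*(-4 + 2 + 2*3)²/4 - 1*39836 = -11*(-4 + 2 + 6)²/4 - 39836 = -11/4*4² - 39836 = -11/4*16 - 39836 = -44 - 39836 = -39880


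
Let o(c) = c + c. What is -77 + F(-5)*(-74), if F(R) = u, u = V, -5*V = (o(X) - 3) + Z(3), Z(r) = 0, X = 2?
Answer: -311/5 ≈ -62.200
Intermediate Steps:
o(c) = 2*c
V = -1/5 (V = -((2*2 - 3) + 0)/5 = -((4 - 3) + 0)/5 = -(1 + 0)/5 = -1/5*1 = -1/5 ≈ -0.20000)
u = -1/5 ≈ -0.20000
F(R) = -1/5
-77 + F(-5)*(-74) = -77 - 1/5*(-74) = -77 + 74/5 = -311/5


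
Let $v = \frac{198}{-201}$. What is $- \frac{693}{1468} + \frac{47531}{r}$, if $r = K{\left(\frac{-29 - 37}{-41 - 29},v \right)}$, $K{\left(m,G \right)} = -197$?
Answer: $- \frac{69912029}{289196} \approx -241.75$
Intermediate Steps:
$v = - \frac{66}{67}$ ($v = 198 \left(- \frac{1}{201}\right) = - \frac{66}{67} \approx -0.98507$)
$r = -197$
$- \frac{693}{1468} + \frac{47531}{r} = - \frac{693}{1468} + \frac{47531}{-197} = \left(-693\right) \frac{1}{1468} + 47531 \left(- \frac{1}{197}\right) = - \frac{693}{1468} - \frac{47531}{197} = - \frac{69912029}{289196}$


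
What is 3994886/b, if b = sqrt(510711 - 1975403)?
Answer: -1997443*I*sqrt(366173)/366173 ≈ -3300.9*I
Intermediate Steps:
b = 2*I*sqrt(366173) (b = sqrt(-1464692) = 2*I*sqrt(366173) ≈ 1210.2*I)
3994886/b = 3994886/((2*I*sqrt(366173))) = 3994886*(-I*sqrt(366173)/732346) = -1997443*I*sqrt(366173)/366173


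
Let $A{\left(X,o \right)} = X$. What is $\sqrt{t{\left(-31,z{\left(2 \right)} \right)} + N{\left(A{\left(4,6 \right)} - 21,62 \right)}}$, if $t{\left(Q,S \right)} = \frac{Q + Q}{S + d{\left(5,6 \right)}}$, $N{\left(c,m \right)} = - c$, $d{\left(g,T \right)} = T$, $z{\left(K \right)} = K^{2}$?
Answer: $\frac{3 \sqrt{30}}{5} \approx 3.2863$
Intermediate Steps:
$t{\left(Q,S \right)} = \frac{2 Q}{6 + S}$ ($t{\left(Q,S \right)} = \frac{Q + Q}{S + 6} = \frac{2 Q}{6 + S}$)
$\sqrt{t{\left(-31,z{\left(2 \right)} \right)} + N{\left(A{\left(4,6 \right)} - 21,62 \right)}} = \sqrt{2 \left(-31\right) \frac{1}{6 + 2^{2}} - \left(4 - 21\right)} = \sqrt{2 \left(-31\right) \frac{1}{6 + 4} - \left(4 - 21\right)} = \sqrt{2 \left(-31\right) \frac{1}{10} - -17} = \sqrt{2 \left(-31\right) \frac{1}{10} + 17} = \sqrt{- \frac{31}{5} + 17} = \sqrt{\frac{54}{5}} = \frac{3 \sqrt{30}}{5}$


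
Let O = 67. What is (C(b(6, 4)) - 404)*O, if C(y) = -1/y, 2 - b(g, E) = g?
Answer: -108205/4 ≈ -27051.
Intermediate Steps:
b(g, E) = 2 - g
(C(b(6, 4)) - 404)*O = (-1/(2 - 1*6) - 404)*67 = (-1/(2 - 6) - 404)*67 = (-1/(-4) - 404)*67 = (-1*(-¼) - 404)*67 = (¼ - 404)*67 = -1615/4*67 = -108205/4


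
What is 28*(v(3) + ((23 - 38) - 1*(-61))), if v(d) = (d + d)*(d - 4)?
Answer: 1120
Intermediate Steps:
v(d) = 2*d*(-4 + d) (v(d) = (2*d)*(-4 + d) = 2*d*(-4 + d))
28*(v(3) + ((23 - 38) - 1*(-61))) = 28*(2*3*(-4 + 3) + ((23 - 38) - 1*(-61))) = 28*(2*3*(-1) + (-15 + 61)) = 28*(-6 + 46) = 28*40 = 1120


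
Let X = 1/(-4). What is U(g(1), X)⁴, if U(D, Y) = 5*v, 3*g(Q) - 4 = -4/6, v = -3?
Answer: 50625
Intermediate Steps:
X = -¼ ≈ -0.25000
g(Q) = 10/9 (g(Q) = 4/3 + (-4/6)/3 = 4/3 + (-4*⅙)/3 = 4/3 + (⅓)*(-⅔) = 4/3 - 2/9 = 10/9)
U(D, Y) = -15 (U(D, Y) = 5*(-3) = -15)
U(g(1), X)⁴ = (-15)⁴ = 50625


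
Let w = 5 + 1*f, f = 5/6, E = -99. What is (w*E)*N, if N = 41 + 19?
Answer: -34650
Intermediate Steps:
N = 60
f = ⅚ (f = 5*(⅙) = ⅚ ≈ 0.83333)
w = 35/6 (w = 5 + 1*(⅚) = 5 + ⅚ = 35/6 ≈ 5.8333)
(w*E)*N = ((35/6)*(-99))*60 = -1155/2*60 = -34650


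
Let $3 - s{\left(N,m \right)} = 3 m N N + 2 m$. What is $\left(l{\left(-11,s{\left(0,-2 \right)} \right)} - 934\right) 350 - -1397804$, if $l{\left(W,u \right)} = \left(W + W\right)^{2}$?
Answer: $1240304$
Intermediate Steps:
$s{\left(N,m \right)} = 3 - 2 m - 3 m N^{2}$ ($s{\left(N,m \right)} = 3 - \left(3 m N N + 2 m\right) = 3 - \left(3 N m N + 2 m\right) = 3 - \left(3 m N^{2} + 2 m\right) = 3 - \left(2 m + 3 m N^{2}\right) = 3 - 2 m - 3 m N^{2}$)
$l{\left(W,u \right)} = 4 W^{2}$ ($l{\left(W,u \right)} = \left(2 W\right)^{2} = 4 W^{2}$)
$\left(l{\left(-11,s{\left(0,-2 \right)} \right)} - 934\right) 350 - -1397804 = \left(4 \left(-11\right)^{2} - 934\right) 350 - -1397804 = \left(4 \cdot 121 - 934\right) 350 + 1397804 = \left(484 - 934\right) 350 + 1397804 = \left(-450\right) 350 + 1397804 = -157500 + 1397804 = 1240304$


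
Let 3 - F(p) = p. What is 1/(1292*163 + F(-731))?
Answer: 1/211330 ≈ 4.7319e-6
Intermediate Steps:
F(p) = 3 - p
1/(1292*163 + F(-731)) = 1/(1292*163 + (3 - 1*(-731))) = 1/(210596 + (3 + 731)) = 1/(210596 + 734) = 1/211330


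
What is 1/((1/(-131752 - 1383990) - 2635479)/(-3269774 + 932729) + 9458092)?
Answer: 3542357262390/33503944879258970299 ≈ 1.0573e-7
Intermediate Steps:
1/((1/(-131752 - 1383990) - 2635479)/(-3269774 + 932729) + 9458092) = 1/((1/(-1515742) - 2635479)/(-2337045) + 9458092) = 1/((-1/1515742 - 2635479)*(-1/2337045) + 9458092) = 1/(-3994706210419/1515742*(-1/2337045) + 9458092) = 1/(3994706210419/3542357262390 + 9458092) = 1/(33503944879258970299/3542357262390) = 3542357262390/33503944879258970299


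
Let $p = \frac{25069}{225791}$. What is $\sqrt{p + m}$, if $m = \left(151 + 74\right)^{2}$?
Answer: $\frac{2 \sqrt{645236982301301}}{225791} \approx 225.0$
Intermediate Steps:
$p = \frac{25069}{225791}$ ($p = 25069 \cdot \frac{1}{225791} = \frac{25069}{225791} \approx 0.11103$)
$m = 50625$ ($m = 225^{2} = 50625$)
$\sqrt{p + m} = \sqrt{\frac{25069}{225791} + 50625} = \sqrt{\frac{11430694444}{225791}} = \frac{2 \sqrt{645236982301301}}{225791}$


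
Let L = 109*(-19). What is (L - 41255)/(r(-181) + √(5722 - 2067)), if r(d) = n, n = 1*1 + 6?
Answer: 50547/601 - 7221*√3655/601 ≈ -642.28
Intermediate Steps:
n = 7 (n = 1 + 6 = 7)
r(d) = 7
L = -2071
(L - 41255)/(r(-181) + √(5722 - 2067)) = (-2071 - 41255)/(7 + √(5722 - 2067)) = -43326/(7 + √3655)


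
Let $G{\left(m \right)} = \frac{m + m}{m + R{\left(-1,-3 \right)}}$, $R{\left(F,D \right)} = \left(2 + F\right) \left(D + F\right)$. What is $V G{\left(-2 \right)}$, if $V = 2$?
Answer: $\frac{4}{3} \approx 1.3333$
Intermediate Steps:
$G{\left(m \right)} = \frac{2 m}{-4 + m}$ ($G{\left(m \right)} = \frac{m + m}{m + \left(\left(-1\right)^{2} + 2 \left(-3\right) + 2 \left(-1\right) - -3\right)} = \frac{2 m}{m + \left(1 - 6 - 2 + 3\right)} = \frac{2 m}{m - 4} = \frac{2 m}{-4 + m}$)
$V G{\left(-2 \right)} = 2 \cdot 2 \left(-2\right) \frac{1}{-4 - 2} = 2 \cdot 2 \left(-2\right) \frac{1}{-6} = 2 \cdot 2 \left(-2\right) \left(- \frac{1}{6}\right) = 2 \cdot \frac{2}{3} = \frac{4}{3}$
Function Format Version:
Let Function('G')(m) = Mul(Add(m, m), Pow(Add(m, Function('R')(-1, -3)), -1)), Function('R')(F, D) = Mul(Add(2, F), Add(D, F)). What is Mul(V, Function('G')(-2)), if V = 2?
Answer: Rational(4, 3) ≈ 1.3333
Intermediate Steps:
Function('G')(m) = Mul(2, m, Pow(Add(-4, m), -1)) (Function('G')(m) = Mul(Add(m, m), Pow(Add(m, Add(Pow(-1, 2), Mul(2, -3), Mul(2, -1), Mul(-3, -1))), -1)) = Mul(Mul(2, m), Pow(Add(m, Add(1, -6, -2, 3)), -1)) = Mul(Mul(2, m), Pow(Add(m, -4), -1)) = Mul(Mul(2, m), Pow(Add(-4, m), -1)) = Mul(2, m, Pow(Add(-4, m), -1)))
Mul(V, Function('G')(-2)) = Mul(2, Mul(2, -2, Pow(Add(-4, -2), -1))) = Mul(2, Mul(2, -2, Pow(-6, -1))) = Mul(2, Mul(2, -2, Rational(-1, 6))) = Mul(2, Rational(2, 3)) = Rational(4, 3)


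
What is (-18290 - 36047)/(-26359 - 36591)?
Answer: 54337/62950 ≈ 0.86318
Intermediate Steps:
(-18290 - 36047)/(-26359 - 36591) = -54337/(-62950) = -54337*(-1/62950) = 54337/62950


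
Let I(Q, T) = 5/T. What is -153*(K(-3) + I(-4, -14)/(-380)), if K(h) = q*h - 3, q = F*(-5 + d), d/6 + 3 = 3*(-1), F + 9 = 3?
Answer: 120628719/1064 ≈ 1.1337e+5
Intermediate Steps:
F = -6 (F = -9 + 3 = -6)
d = -36 (d = -18 + 6*(3*(-1)) = -18 + 6*(-3) = -18 - 18 = -36)
q = 246 (q = -6*(-5 - 36) = -6*(-41) = 246)
K(h) = -3 + 246*h (K(h) = 246*h - 3 = -3 + 246*h)
-153*(K(-3) + I(-4, -14)/(-380)) = -153*((-3 + 246*(-3)) + (5/(-14))/(-380)) = -153*((-3 - 738) + (5*(-1/14))*(-1/380)) = -153*(-741 - 5/14*(-1/380)) = -153*(-741 + 1/1064) = -153*(-788423/1064) = 120628719/1064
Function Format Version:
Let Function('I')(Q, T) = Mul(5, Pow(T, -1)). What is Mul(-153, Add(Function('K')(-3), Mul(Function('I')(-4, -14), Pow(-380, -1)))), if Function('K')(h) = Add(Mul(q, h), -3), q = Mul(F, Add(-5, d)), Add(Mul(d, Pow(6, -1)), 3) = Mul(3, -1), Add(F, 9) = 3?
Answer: Rational(120628719, 1064) ≈ 1.1337e+5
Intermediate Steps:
F = -6 (F = Add(-9, 3) = -6)
d = -36 (d = Add(-18, Mul(6, Mul(3, -1))) = Add(-18, Mul(6, -3)) = Add(-18, -18) = -36)
q = 246 (q = Mul(-6, Add(-5, -36)) = Mul(-6, -41) = 246)
Function('K')(h) = Add(-3, Mul(246, h)) (Function('K')(h) = Add(Mul(246, h), -3) = Add(-3, Mul(246, h)))
Mul(-153, Add(Function('K')(-3), Mul(Function('I')(-4, -14), Pow(-380, -1)))) = Mul(-153, Add(Add(-3, Mul(246, -3)), Mul(Mul(5, Pow(-14, -1)), Pow(-380, -1)))) = Mul(-153, Add(Add(-3, -738), Mul(Mul(5, Rational(-1, 14)), Rational(-1, 380)))) = Mul(-153, Add(-741, Mul(Rational(-5, 14), Rational(-1, 380)))) = Mul(-153, Add(-741, Rational(1, 1064))) = Mul(-153, Rational(-788423, 1064)) = Rational(120628719, 1064)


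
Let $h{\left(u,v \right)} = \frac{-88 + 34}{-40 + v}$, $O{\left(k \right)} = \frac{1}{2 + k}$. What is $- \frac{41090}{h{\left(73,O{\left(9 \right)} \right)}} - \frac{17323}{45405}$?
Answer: $- \frac{45502713134}{1498365} \approx -30368.0$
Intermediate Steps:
$h{\left(u,v \right)} = - \frac{54}{-40 + v}$
$- \frac{41090}{h{\left(73,O{\left(9 \right)} \right)}} - \frac{17323}{45405} = - \frac{41090}{\left(-54\right) \frac{1}{-40 + \frac{1}{2 + 9}}} - \frac{17323}{45405} = - \frac{41090}{\left(-54\right) \frac{1}{-40 + \frac{1}{11}}} - \frac{17323}{45405} = - \frac{41090}{\left(-54\right) \frac{1}{- \frac{439}{11}}} - \frac{17323}{45405} = - \frac{41090}{\left(-54\right) \left(- \frac{11}{439}\right)} - \frac{17323}{45405} = - \frac{41090}{\frac{594}{439}} - \frac{17323}{45405} = \left(-41090\right) \frac{439}{594} - \frac{17323}{45405} = - \frac{9019255}{297} - \frac{17323}{45405} = - \frac{45502713134}{1498365}$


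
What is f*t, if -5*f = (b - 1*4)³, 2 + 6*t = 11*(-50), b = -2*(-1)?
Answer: -736/5 ≈ -147.20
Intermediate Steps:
b = 2
t = -92 (t = -⅓ + (11*(-50))/6 = -⅓ + (⅙)*(-550) = -⅓ - 275/3 = -92)
f = 8/5 (f = -(2 - 1*4)³/5 = -(2 - 4)³/5 = -⅕*(-2)³ = -⅕*(-8) = 8/5 ≈ 1.6000)
f*t = (8/5)*(-92) = -736/5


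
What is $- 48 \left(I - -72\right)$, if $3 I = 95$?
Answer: $-4976$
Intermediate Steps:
$I = \frac{95}{3}$ ($I = \frac{1}{3} \cdot 95 = \frac{95}{3} \approx 31.667$)
$- 48 \left(I - -72\right) = - 48 \left(\frac{95}{3} - -72\right) = - 48 \left(\frac{95}{3} + 72\right) = \left(-48\right) \frac{311}{3} = -4976$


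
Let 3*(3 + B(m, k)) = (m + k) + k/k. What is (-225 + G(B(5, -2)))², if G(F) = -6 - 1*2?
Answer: 54289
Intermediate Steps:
B(m, k) = -8/3 + k/3 + m/3 (B(m, k) = -3 + ((m + k) + k/k)/3 = -3 + ((k + m) + 1)/3 = -3 + (1 + k + m)/3 = -3 + (⅓ + k/3 + m/3) = -8/3 + k/3 + m/3)
G(F) = -8 (G(F) = -6 - 2 = -8)
(-225 + G(B(5, -2)))² = (-225 - 8)² = (-233)² = 54289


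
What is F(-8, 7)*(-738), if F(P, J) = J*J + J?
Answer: -41328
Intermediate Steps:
F(P, J) = J + J² (F(P, J) = J² + J = J + J²)
F(-8, 7)*(-738) = (7*(1 + 7))*(-738) = (7*8)*(-738) = 56*(-738) = -41328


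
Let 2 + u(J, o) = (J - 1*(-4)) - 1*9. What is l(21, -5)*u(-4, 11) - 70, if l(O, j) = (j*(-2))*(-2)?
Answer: 150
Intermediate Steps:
l(O, j) = 4*j (l(O, j) = -2*j*(-2) = 4*j)
u(J, o) = -7 + J (u(J, o) = -2 + ((J - 1*(-4)) - 1*9) = -2 + ((J + 4) - 9) = -2 + ((4 + J) - 9) = -2 + (-5 + J) = -7 + J)
l(21, -5)*u(-4, 11) - 70 = (4*(-5))*(-7 - 4) - 70 = -20*(-11) - 70 = 220 - 70 = 150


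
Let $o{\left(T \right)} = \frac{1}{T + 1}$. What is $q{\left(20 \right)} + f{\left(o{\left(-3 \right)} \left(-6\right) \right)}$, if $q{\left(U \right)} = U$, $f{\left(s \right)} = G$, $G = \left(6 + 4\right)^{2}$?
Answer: $120$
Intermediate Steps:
$o{\left(T \right)} = \frac{1}{1 + T}$
$G = 100$ ($G = 10^{2} = 100$)
$f{\left(s \right)} = 100$
$q{\left(20 \right)} + f{\left(o{\left(-3 \right)} \left(-6\right) \right)} = 20 + 100 = 120$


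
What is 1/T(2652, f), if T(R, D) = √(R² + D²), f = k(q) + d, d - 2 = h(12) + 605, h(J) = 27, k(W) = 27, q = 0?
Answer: √298801/1494005 ≈ 0.00036588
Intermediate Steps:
d = 634 (d = 2 + (27 + 605) = 2 + 632 = 634)
f = 661 (f = 27 + 634 = 661)
T(R, D) = √(D² + R²)
1/T(2652, f) = 1/(√(661² + 2652²)) = 1/(√(436921 + 7033104)) = 1/(√7470025) = 1/(5*√298801) = √298801/1494005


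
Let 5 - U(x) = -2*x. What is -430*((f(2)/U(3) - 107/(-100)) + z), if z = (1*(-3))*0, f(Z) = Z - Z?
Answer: -4601/10 ≈ -460.10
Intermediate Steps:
U(x) = 5 + 2*x (U(x) = 5 - (-2)*x = 5 + 2*x)
f(Z) = 0
z = 0 (z = -3*0 = 0)
-430*((f(2)/U(3) - 107/(-100)) + z) = -430*((0/(5 + 2*3) - 107/(-100)) + 0) = -430*((0/(5 + 6) - 107*(-1/100)) + 0) = -430*((0/11 + 107/100) + 0) = -430*((0*(1/11) + 107/100) + 0) = -430*((0 + 107/100) + 0) = -430*(107/100 + 0) = -430*107/100 = -4601/10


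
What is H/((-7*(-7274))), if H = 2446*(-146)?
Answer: -178558/25459 ≈ -7.0135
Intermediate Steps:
H = -357116
H/((-7*(-7274))) = -357116/((-7*(-7274))) = -357116/50918 = -357116*1/50918 = -178558/25459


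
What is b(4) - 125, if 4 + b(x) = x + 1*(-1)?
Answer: -126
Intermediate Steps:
b(x) = -5 + x (b(x) = -4 + (x + 1*(-1)) = -4 + (x - 1) = -4 + (-1 + x) = -5 + x)
b(4) - 125 = (-5 + 4) - 125 = -1 - 125 = -126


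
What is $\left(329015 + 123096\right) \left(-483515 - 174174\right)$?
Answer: $-297348431479$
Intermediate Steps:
$\left(329015 + 123096\right) \left(-483515 - 174174\right) = 452111 \left(-657689\right) = -297348431479$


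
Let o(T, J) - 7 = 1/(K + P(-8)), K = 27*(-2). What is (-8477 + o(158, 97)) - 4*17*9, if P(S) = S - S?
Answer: -490429/54 ≈ -9082.0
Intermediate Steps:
P(S) = 0
K = -54
o(T, J) = 377/54 (o(T, J) = 7 + 1/(-54 + 0) = 7 + 1/(-54) = 7 - 1/54 = 377/54)
(-8477 + o(158, 97)) - 4*17*9 = (-8477 + 377/54) - 4*17*9 = -457381/54 - 68*9 = -457381/54 - 1*612 = -457381/54 - 612 = -490429/54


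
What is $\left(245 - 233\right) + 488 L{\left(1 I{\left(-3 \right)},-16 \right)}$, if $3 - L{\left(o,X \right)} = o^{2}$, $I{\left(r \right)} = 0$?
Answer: $1476$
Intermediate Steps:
$L{\left(o,X \right)} = 3 - o^{2}$
$\left(245 - 233\right) + 488 L{\left(1 I{\left(-3 \right)},-16 \right)} = \left(245 - 233\right) + 488 \left(3 - \left(1 \cdot 0\right)^{2}\right) = \left(245 - 233\right) + 488 \left(3 - 0^{2}\right) = 12 + 488 \left(3 - 0\right) = 12 + 488 \left(3 + 0\right) = 12 + 488 \cdot 3 = 12 + 1464 = 1476$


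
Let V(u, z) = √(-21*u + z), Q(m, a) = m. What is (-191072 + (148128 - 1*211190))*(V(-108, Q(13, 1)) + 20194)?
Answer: -5131981996 - 254134*√2281 ≈ -5.1441e+9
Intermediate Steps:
V(u, z) = √(z - 21*u)
(-191072 + (148128 - 1*211190))*(V(-108, Q(13, 1)) + 20194) = (-191072 + (148128 - 1*211190))*(√(13 - 21*(-108)) + 20194) = (-191072 + (148128 - 211190))*(√(13 + 2268) + 20194) = (-191072 - 63062)*(√2281 + 20194) = -254134*(20194 + √2281) = -5131981996 - 254134*√2281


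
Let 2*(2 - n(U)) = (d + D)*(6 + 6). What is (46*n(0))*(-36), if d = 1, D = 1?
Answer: 16560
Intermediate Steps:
n(U) = -10 (n(U) = 2 - (1 + 1)*(6 + 6)/2 = 2 - 12 = -10)
(46*n(0))*(-36) = (46*(-10))*(-36) = -460*(-36) = 16560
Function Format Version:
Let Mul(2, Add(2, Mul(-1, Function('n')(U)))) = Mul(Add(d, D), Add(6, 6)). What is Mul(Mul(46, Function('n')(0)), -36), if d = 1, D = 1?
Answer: 16560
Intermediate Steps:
Function('n')(U) = -10 (Function('n')(U) = Add(2, Mul(Rational(-1, 2), Mul(Add(1, 1), Add(6, 6)))) = Add(2, Mul(Rational(-1, 2), Mul(2, 12))) = Add(2, Mul(Rational(-1, 2), 24)) = Add(2, -12) = -10)
Mul(Mul(46, Function('n')(0)), -36) = Mul(Mul(46, -10), -36) = Mul(-460, -36) = 16560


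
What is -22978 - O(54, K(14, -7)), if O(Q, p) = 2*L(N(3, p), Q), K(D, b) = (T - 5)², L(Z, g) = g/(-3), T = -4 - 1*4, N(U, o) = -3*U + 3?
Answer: -22942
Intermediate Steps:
N(U, o) = 3 - 3*U
T = -8 (T = -4 - 4 = -8)
L(Z, g) = -g/3 (L(Z, g) = g*(-⅓) = -g/3)
K(D, b) = 169 (K(D, b) = (-8 - 5)² = (-13)² = 169)
O(Q, p) = -2*Q/3 (O(Q, p) = 2*(-Q/3) = -2*Q/3)
-22978 - O(54, K(14, -7)) = -22978 - (-2)*54/3 = -22978 - 1*(-36) = -22978 + 36 = -22942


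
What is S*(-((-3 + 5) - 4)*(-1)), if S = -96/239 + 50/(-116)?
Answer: 11543/6931 ≈ 1.6654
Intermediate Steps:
S = -11543/13862 (S = -96*1/239 + 50*(-1/116) = -96/239 - 25/58 = -11543/13862 ≈ -0.83271)
S*(-((-3 + 5) - 4)*(-1)) = -11543*(-((-3 + 5) - 4))*(-1)/13862 = -11543*(-(2 - 4))*(-1)/13862 = -11543*(-1*(-2))*(-1)/13862 = -11543*(-1)/6931 = -11543/13862*(-2) = 11543/6931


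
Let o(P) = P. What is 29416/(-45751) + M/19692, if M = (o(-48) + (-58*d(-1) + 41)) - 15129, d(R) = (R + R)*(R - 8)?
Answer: -329877763/225232173 ≈ -1.4646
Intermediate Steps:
d(R) = 2*R*(-8 + R) (d(R) = (2*R)*(-8 + R) = 2*R*(-8 + R))
M = -16180 (M = (-48 + (-116*(-1)*(-8 - 1) + 41)) - 15129 = (-48 + (-116*(-1)*(-9) + 41)) - 15129 = (-48 + (-58*18 + 41)) - 15129 = (-48 + (-1044 + 41)) - 15129 = (-48 - 1003) - 15129 = -1051 - 15129 = -16180)
29416/(-45751) + M/19692 = 29416/(-45751) - 16180/19692 = 29416*(-1/45751) - 16180*1/19692 = -29416/45751 - 4045/4923 = -329877763/225232173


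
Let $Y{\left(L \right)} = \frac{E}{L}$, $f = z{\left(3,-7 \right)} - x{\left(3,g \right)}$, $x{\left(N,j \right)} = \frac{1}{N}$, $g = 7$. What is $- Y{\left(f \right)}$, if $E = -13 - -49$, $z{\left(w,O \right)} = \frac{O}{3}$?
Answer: $\frac{27}{2} \approx 13.5$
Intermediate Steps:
$z{\left(w,O \right)} = \frac{O}{3}$ ($z{\left(w,O \right)} = O \frac{1}{3} = \frac{O}{3}$)
$E = 36$ ($E = -13 + 49 = 36$)
$f = - \frac{8}{3}$ ($f = \frac{1}{3} \left(-7\right) - \frac{1}{3} = - \frac{7}{3} - \frac{1}{3} = - \frac{8}{3} \approx -2.6667$)
$Y{\left(L \right)} = \frac{36}{L}$
$- Y{\left(f \right)} = - \frac{36}{- \frac{8}{3}} = - \frac{36 \left(-3\right)}{8} = \left(-1\right) \left(- \frac{27}{2}\right) = \frac{27}{2}$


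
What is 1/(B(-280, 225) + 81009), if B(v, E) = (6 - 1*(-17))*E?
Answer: 1/86184 ≈ 1.1603e-5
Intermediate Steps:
B(v, E) = 23*E (B(v, E) = (6 + 17)*E = 23*E)
1/(B(-280, 225) + 81009) = 1/(23*225 + 81009) = 1/(5175 + 81009) = 1/86184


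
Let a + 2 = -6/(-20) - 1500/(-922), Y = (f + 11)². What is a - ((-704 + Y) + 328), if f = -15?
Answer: 1659263/4610 ≈ 359.93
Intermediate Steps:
Y = 16 (Y = (-15 + 11)² = (-4)² = 16)
a = -337/4610 (a = -2 + (-6/(-20) - 1500/(-922)) = -2 + (-6*(-1/20) - 1500*(-1/922)) = -2 + (3/10 + 750/461) = -2 + 8883/4610 = -337/4610 ≈ -0.073102)
a - ((-704 + Y) + 328) = -337/4610 - ((-704 + 16) + 328) = -337/4610 - (-688 + 328) = -337/4610 - 1*(-360) = -337/4610 + 360 = 1659263/4610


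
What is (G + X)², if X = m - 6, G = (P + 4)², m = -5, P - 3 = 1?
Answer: 2809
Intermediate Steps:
P = 4 (P = 3 + 1 = 4)
G = 64 (G = (4 + 4)² = 8² = 64)
X = -11 (X = -5 - 6 = -11)
(G + X)² = (64 - 11)² = 53² = 2809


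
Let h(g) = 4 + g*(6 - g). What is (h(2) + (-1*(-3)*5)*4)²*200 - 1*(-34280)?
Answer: 1071080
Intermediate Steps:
(h(2) + (-1*(-3)*5)*4)²*200 - 1*(-34280) = ((4 - 1*2² + 6*2) + (-1*(-3)*5)*4)²*200 - 1*(-34280) = ((4 - 1*4 + 12) + (3*5)*4)²*200 + 34280 = ((4 - 4 + 12) + 15*4)²*200 + 34280 = (12 + 60)²*200 + 34280 = 72²*200 + 34280 = 5184*200 + 34280 = 1036800 + 34280 = 1071080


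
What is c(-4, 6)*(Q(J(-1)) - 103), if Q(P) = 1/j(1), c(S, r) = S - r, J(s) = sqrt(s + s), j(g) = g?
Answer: 1020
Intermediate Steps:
J(s) = sqrt(2)*sqrt(s) (J(s) = sqrt(2*s) = sqrt(2)*sqrt(s))
Q(P) = 1 (Q(P) = 1/1 = 1)
c(-4, 6)*(Q(J(-1)) - 103) = (-4 - 1*6)*(1 - 103) = (-4 - 6)*(-102) = -10*(-102) = 1020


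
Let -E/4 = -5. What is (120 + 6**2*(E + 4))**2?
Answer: 968256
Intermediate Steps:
E = 20 (E = -4*(-5) = 20)
(120 + 6**2*(E + 4))**2 = (120 + 6**2*(20 + 4))**2 = (120 + 36*24)**2 = (120 + 864)**2 = 984**2 = 968256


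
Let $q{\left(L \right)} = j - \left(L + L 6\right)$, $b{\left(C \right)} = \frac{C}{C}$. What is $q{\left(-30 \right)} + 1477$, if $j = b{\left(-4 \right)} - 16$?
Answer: $1672$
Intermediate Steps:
$b{\left(C \right)} = 1$
$j = -15$ ($j = 1 - 16 = -15$)
$q{\left(L \right)} = -15 - 7 L$ ($q{\left(L \right)} = -15 - \left(L + L 6\right) = -15 - \left(L + 6 L\right) = -15 - 7 L$)
$q{\left(-30 \right)} + 1477 = \left(-15 - -210\right) + 1477 = \left(-15 + 210\right) + 1477 = 195 + 1477 = 1672$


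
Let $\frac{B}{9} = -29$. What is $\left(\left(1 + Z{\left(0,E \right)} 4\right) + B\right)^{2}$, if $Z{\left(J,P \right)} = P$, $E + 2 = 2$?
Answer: $67600$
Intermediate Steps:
$E = 0$ ($E = -2 + 2 = 0$)
$B = -261$ ($B = 9 \left(-29\right) = -261$)
$\left(\left(1 + Z{\left(0,E \right)} 4\right) + B\right)^{2} = \left(\left(1 + 0 \cdot 4\right) - 261\right)^{2} = \left(\left(1 + 0\right) - 261\right)^{2} = \left(1 - 261\right)^{2} = \left(-260\right)^{2} = 67600$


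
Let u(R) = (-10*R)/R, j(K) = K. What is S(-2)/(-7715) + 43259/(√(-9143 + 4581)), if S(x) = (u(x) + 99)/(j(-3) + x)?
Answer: 89/38575 - 43259*I*√4562/4562 ≈ 0.0023072 - 640.47*I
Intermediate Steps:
u(R) = -10
S(x) = 89/(-3 + x) (S(x) = (-10 + 99)/(-3 + x) = 89/(-3 + x))
S(-2)/(-7715) + 43259/(√(-9143 + 4581)) = (89/(-3 - 2))/(-7715) + 43259/(√(-9143 + 4581)) = (89/(-5))*(-1/7715) + 43259/(√(-4562)) = (89*(-⅕))*(-1/7715) + 43259/((I*√4562)) = -89/5*(-1/7715) + 43259*(-I*√4562/4562) = 89/38575 - 43259*I*√4562/4562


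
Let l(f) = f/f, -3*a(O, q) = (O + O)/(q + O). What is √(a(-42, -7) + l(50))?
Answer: √21/7 ≈ 0.65465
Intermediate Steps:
a(O, q) = -2*O/(3*(O + q)) (a(O, q) = -(O + O)/(3*(q + O)) = -2*O/(3*(O + q)))
l(f) = 1
√(a(-42, -7) + l(50)) = √(-2*(-42)/(3*(-42) + 3*(-7)) + 1) = √(-2*(-42)/(-126 - 21) + 1) = √(-2*(-42)/(-147) + 1) = √(-2*(-42)*(-1/147) + 1) = √(-4/7 + 1) = √(3/7) = √21/7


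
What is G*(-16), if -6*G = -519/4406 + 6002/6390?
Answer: 46256804/21115755 ≈ 2.1906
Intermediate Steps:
G = -11564201/84463020 (G = -(-519/4406 + 6002/6390)/6 = -(-519*1/4406 + 6002*(1/6390))/6 = -(-519/4406 + 3001/3195)/6 = -⅙*11564201/14077170 = -11564201/84463020 ≈ -0.13691)
G*(-16) = -11564201/84463020*(-16) = 46256804/21115755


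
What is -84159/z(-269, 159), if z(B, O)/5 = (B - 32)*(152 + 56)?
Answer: 84159/313040 ≈ 0.26884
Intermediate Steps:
z(B, O) = -33280 + 1040*B (z(B, O) = 5*((B - 32)*(152 + 56)) = 5*((-32 + B)*208) = 5*(-6656 + 208*B) = -33280 + 1040*B)
-84159/z(-269, 159) = -84159/(-33280 + 1040*(-269)) = -84159/(-33280 - 279760) = -84159/(-313040) = -84159*(-1/313040) = 84159/313040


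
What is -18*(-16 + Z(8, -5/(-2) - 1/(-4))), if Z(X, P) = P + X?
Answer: 189/2 ≈ 94.500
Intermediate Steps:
-18*(-16 + Z(8, -5/(-2) - 1/(-4))) = -18*(-16 + ((-5/(-2) - 1/(-4)) + 8)) = -18*(-16 + ((-5*(-1/2) - 1*(-1/4)) + 8)) = -18*(-16 + ((5/2 + 1/4) + 8)) = -18*(-16 + (11/4 + 8)) = -18*(-16 + 43/4) = -18*(-21/4) = 189/2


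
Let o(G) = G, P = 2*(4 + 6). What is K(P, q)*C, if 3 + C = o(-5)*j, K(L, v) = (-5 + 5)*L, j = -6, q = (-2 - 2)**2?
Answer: 0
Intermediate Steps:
q = 16 (q = (-4)**2 = 16)
P = 20 (P = 2*10 = 20)
K(L, v) = 0 (K(L, v) = 0*L = 0)
C = 27 (C = -3 - 5*(-6) = -3 + 30 = 27)
K(P, q)*C = 0*27 = 0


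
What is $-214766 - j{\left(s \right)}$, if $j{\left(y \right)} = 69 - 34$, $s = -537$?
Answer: $-214801$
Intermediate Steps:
$j{\left(y \right)} = 35$ ($j{\left(y \right)} = 69 - 34 = 35$)
$-214766 - j{\left(s \right)} = -214766 - 35 = -214801$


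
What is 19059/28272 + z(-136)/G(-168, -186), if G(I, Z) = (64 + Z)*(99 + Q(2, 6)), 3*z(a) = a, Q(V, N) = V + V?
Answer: 120388529/177632976 ≈ 0.67774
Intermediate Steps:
Q(V, N) = 2*V
z(a) = a/3
G(I, Z) = 6592 + 103*Z (G(I, Z) = (64 + Z)*(99 + 2*2) = (64 + Z)*(99 + 4) = (64 + Z)*103 = 6592 + 103*Z)
19059/28272 + z(-136)/G(-168, -186) = 19059/28272 + ((⅓)*(-136))/(6592 + 103*(-186)) = 19059*(1/28272) - 136/(3*(6592 - 19158)) = 6353/9424 - 136/3/(-12566) = 6353/9424 - 136/3*(-1/12566) = 6353/9424 + 68/18849 = 120388529/177632976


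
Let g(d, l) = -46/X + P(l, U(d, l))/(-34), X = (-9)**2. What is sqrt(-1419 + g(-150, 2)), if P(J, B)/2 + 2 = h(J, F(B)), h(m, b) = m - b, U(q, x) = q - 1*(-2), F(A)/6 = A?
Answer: I*sqrt(34453441)/153 ≈ 38.364*I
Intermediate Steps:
F(A) = 6*A
U(q, x) = 2 + q (U(q, x) = q + 2 = 2 + q)
P(J, B) = -4 - 12*B + 2*J (P(J, B) = -4 + 2*(J - 6*B) = -4 + (-12*B + 2*J) = -4 - 12*B + 2*J)
X = 81
g(d, l) = 352/1377 - l/17 + 6*d/17 (g(d, l) = -46/81 + (-4 - 12*(2 + d) + 2*l)/(-34) = -46*1/81 + (-4 + (-24 - 12*d) + 2*l)*(-1/34) = -46/81 + (-28 - 12*d + 2*l)*(-1/34) = -46/81 + (14/17 - l/17 + 6*d/17) = 352/1377 - l/17 + 6*d/17)
sqrt(-1419 + g(-150, 2)) = sqrt(-1419 + (352/1377 - 1/17*2 + (6/17)*(-150))) = sqrt(-1419 + (352/1377 - 2/17 - 900/17)) = sqrt(-1419 - 72710/1377) = sqrt(-2026673/1377) = I*sqrt(34453441)/153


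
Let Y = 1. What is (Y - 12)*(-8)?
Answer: 88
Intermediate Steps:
(Y - 12)*(-8) = (1 - 12)*(-8) = -11*(-8) = 88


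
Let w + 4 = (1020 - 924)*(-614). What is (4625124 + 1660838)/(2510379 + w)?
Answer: 6285962/2451431 ≈ 2.5642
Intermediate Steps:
w = -58948 (w = -4 + (1020 - 924)*(-614) = -4 + 96*(-614) = -4 - 58944 = -58948)
(4625124 + 1660838)/(2510379 + w) = (4625124 + 1660838)/(2510379 - 58948) = 6285962/2451431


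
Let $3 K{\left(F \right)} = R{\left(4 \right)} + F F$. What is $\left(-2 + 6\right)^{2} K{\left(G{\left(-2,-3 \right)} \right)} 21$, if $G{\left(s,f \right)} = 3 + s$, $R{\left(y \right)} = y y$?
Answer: $1904$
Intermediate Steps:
$R{\left(y \right)} = y^{2}$
$K{\left(F \right)} = \frac{16}{3} + \frac{F^{2}}{3}$ ($K{\left(F \right)} = \frac{4^{2} + F F}{3} = \frac{16 + F^{2}}{3} = \frac{16}{3} + \frac{F^{2}}{3}$)
$\left(-2 + 6\right)^{2} K{\left(G{\left(-2,-3 \right)} \right)} 21 = \left(-2 + 6\right)^{2} \left(\frac{16}{3} + \frac{\left(3 - 2\right)^{2}}{3}\right) 21 = 4^{2} \left(\frac{16}{3} + \frac{1^{2}}{3}\right) 21 = 16 \left(\frac{16}{3} + \frac{1}{3} \cdot 1\right) 21 = 16 \left(\frac{16}{3} + \frac{1}{3}\right) 21 = 16 \cdot \frac{17}{3} \cdot 21 = \frac{272}{3} \cdot 21 = 1904$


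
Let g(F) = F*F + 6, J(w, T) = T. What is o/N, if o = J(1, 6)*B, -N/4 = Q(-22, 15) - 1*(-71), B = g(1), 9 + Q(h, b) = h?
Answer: -21/80 ≈ -0.26250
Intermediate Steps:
Q(h, b) = -9 + h
g(F) = 6 + F**2 (g(F) = F**2 + 6 = 6 + F**2)
B = 7 (B = 6 + 1**2 = 6 + 1 = 7)
N = -160 (N = -4*((-9 - 22) - 1*(-71)) = -4*(-31 + 71) = -4*40 = -160)
o = 42 (o = 6*7 = 42)
o/N = 42/(-160) = 42*(-1/160) = -21/80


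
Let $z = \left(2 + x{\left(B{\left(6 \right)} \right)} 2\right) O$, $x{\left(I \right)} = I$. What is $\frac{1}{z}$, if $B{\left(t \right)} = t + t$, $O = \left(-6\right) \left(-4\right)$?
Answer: $\frac{1}{624} \approx 0.0016026$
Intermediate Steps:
$O = 24$
$B{\left(t \right)} = 2 t$
$z = 624$ ($z = \left(2 + 2 \cdot 6 \cdot 2\right) 24 = \left(2 + 12 \cdot 2\right) 24 = \left(2 + 24\right) 24 = 26 \cdot 24 = 624$)
$\frac{1}{z} = \frac{1}{624}$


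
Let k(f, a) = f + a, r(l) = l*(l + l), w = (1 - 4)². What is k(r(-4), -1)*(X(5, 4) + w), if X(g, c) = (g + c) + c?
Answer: 682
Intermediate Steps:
X(g, c) = g + 2*c (X(g, c) = (c + g) + c = g + 2*c)
w = 9 (w = (-3)² = 9)
r(l) = 2*l² (r(l) = l*(2*l) = 2*l²)
k(f, a) = a + f
k(r(-4), -1)*(X(5, 4) + w) = (-1 + 2*(-4)²)*((5 + 2*4) + 9) = (-1 + 2*16)*((5 + 8) + 9) = (-1 + 32)*(13 + 9) = 31*22 = 682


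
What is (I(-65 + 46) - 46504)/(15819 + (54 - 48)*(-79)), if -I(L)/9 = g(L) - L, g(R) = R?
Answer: -46504/15345 ≈ -3.0306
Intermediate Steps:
I(L) = 0 (I(L) = -9*(L - L) = -9*0 = 0)
(I(-65 + 46) - 46504)/(15819 + (54 - 48)*(-79)) = (0 - 46504)/(15819 + (54 - 48)*(-79)) = -46504/(15819 + 6*(-79)) = -46504/(15819 - 474) = -46504/15345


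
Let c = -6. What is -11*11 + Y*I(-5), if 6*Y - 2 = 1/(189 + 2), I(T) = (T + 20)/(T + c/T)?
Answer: -887793/7258 ≈ -122.32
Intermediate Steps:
I(T) = (20 + T)/(T - 6/T) (I(T) = (T + 20)/(T - 6/T) = (20 + T)/(T - 6/T))
Y = 383/1146 (Y = 1/3 + 1/(6*(189 + 2)) = 1/3 + (1/6)/191 = 1/3 + (1/6)*(1/191) = 1/3 + 1/1146 = 383/1146 ≈ 0.33421)
-11*11 + Y*I(-5) = -11*11 + 383*(-5*(20 - 5)/(-6 + (-5)**2))/1146 = -121 + 383*(-5*15/(-6 + 25))/1146 = -121 + 383*(-5*15/19)/1146 = -121 + 383*(-5*1/19*15)/1146 = -121 + (383/1146)*(-75/19) = -121 - 9575/7258 = -887793/7258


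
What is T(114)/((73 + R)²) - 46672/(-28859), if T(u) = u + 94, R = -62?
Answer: 11649984/3491939 ≈ 3.3363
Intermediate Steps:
T(u) = 94 + u
T(114)/((73 + R)²) - 46672/(-28859) = (94 + 114)/((73 - 62)²) - 46672/(-28859) = 208/(11²) - 46672*(-1/28859) = 208/121 + 46672/28859 = 11649984/3491939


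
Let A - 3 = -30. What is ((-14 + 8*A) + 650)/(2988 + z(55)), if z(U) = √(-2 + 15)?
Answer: 1254960/8928131 - 420*√13/8928131 ≈ 0.14039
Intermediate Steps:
A = -27 (A = 3 - 30 = -27)
z(U) = √13
((-14 + 8*A) + 650)/(2988 + z(55)) = ((-14 + 8*(-27)) + 650)/(2988 + √13) = ((-14 - 216) + 650)/(2988 + √13) = (-230 + 650)/(2988 + √13) = 420/(2988 + √13)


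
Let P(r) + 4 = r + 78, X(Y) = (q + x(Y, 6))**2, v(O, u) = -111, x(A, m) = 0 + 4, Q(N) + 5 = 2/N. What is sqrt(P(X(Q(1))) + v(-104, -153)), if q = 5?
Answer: 2*sqrt(11) ≈ 6.6332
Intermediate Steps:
Q(N) = -5 + 2/N
x(A, m) = 4
X(Y) = 81 (X(Y) = (5 + 4)**2 = 9**2 = 81)
P(r) = 74 + r (P(r) = -4 + (r + 78) = -4 + (78 + r) = 74 + r)
sqrt(P(X(Q(1))) + v(-104, -153)) = sqrt((74 + 81) - 111) = sqrt(155 - 111) = sqrt(44) = 2*sqrt(11)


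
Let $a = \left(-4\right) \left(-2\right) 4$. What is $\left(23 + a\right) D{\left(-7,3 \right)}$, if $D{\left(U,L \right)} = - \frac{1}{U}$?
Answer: $\frac{55}{7} \approx 7.8571$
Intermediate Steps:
$a = 32$ ($a = 8 \cdot 4 = 32$)
$\left(23 + a\right) D{\left(-7,3 \right)} = \left(23 + 32\right) \left(- \frac{1}{-7}\right) = 55 \left(\left(-1\right) \left(- \frac{1}{7}\right)\right) = 55 \cdot \frac{1}{7} = \frac{55}{7}$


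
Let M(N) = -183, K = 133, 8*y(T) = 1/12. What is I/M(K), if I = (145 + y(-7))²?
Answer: -193794241/1686528 ≈ -114.91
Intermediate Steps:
y(T) = 1/96 (y(T) = (⅛)/12 = (⅛)*(1/12) = 1/96)
I = 193794241/9216 (I = (145 + 1/96)² = (13921/96)² = 193794241/9216 ≈ 21028.)
I/M(K) = (193794241/9216)/(-183) = (193794241/9216)*(-1/183) = -193794241/1686528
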